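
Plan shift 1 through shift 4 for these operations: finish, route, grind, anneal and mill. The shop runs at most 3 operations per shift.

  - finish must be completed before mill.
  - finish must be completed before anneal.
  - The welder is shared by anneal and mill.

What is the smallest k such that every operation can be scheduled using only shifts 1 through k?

3

The precedence chain requires at least 2 distinct shifts.
With at most 3 per shift and 5 operations, at least 2 shifts are needed.
Could 2 shifts be enough, i.e. nothing placed later than shift 2? No: mill must come after finish (at shift 1 or later) → {shift 2}; finish must come before mill (at shift 2 or earlier) → {shift 1}; anneal must come after finish (at shift 1 or later) → {shift 2}; mill can't share with anneal (shift 2) → nothing is left.
So 2 shifts is not enough.
3 works (last occupied shift: shift 3): for example mill=shift 3; route=shift 1; anneal=shift 2; finish=shift 1; grind=shift 1.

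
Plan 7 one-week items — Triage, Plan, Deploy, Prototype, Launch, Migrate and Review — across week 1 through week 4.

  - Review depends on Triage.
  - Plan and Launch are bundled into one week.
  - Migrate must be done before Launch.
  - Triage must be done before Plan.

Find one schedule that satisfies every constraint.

Review=week 2, Triage=week 1, Prototype=week 1, Deploy=week 1, Launch=week 2, Plan=week 2, Migrate=week 1

Checking: Triage(week 1) before Review(week 2); Triage(week 1) before Plan(week 2); Migrate(week 1) before Launch(week 2); Plan = Launch = week 2.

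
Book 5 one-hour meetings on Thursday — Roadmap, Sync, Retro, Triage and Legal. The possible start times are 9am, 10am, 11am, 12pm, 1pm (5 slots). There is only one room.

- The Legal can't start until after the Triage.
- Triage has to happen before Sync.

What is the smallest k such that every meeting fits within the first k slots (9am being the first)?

The precedence chain requires at least 2 distinct slots.
With at most 1 per slot and 5 meetings, at least 5 slots are needed.
5 works (last occupied slot: 1pm): for example Sync -> 10am; Legal -> 11am; Retro -> 1pm; Triage -> 9am; Roadmap -> 12pm.

5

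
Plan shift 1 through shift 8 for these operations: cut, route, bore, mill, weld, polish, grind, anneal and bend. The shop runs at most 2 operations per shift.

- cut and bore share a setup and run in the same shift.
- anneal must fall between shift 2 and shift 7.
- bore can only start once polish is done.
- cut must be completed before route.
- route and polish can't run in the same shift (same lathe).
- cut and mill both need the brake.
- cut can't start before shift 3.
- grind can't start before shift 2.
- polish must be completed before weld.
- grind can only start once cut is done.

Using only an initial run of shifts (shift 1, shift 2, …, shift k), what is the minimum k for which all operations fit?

The precedence chain requires at least 3 distinct shifts.
With at most 2 per shift and 9 operations, at least 5 shifts are needed.
Propagating the time windows through the other constraints, route can't land before shift 4, so the schedule must run through at least shift 4.
5 works (last occupied shift: shift 5): for example weld -> shift 2, route -> shift 4, mill -> shift 1, grind -> shift 4, polish -> shift 1, cut -> shift 3, bend -> shift 5, anneal -> shift 2, bore -> shift 3.

5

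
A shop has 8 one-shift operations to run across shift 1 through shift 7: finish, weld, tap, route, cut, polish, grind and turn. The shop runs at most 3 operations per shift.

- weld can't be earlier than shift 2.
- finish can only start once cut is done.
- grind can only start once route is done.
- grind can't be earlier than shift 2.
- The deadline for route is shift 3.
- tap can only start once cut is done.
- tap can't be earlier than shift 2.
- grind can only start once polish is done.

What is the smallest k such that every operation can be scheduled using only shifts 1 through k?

3 shifts

The precedence chain requires at least 2 distinct shifts.
With at most 3 per shift and 8 operations, at least 3 shifts are needed.
3 works (last occupied shift: shift 3): for example polish=shift 1; turn=shift 3; cut=shift 1; finish=shift 3; grind=shift 2; weld=shift 2; tap=shift 2; route=shift 1.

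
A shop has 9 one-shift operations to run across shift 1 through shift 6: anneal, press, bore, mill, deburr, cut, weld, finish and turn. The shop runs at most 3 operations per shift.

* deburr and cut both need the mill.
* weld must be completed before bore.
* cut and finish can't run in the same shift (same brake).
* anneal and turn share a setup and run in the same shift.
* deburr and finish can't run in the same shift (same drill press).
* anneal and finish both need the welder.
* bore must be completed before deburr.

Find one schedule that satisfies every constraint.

cut in shift 4; finish in shift 5; deburr in shift 3; press in shift 2; bore in shift 2; turn in shift 1; mill in shift 2; weld in shift 1; anneal in shift 1

Checking: bore(shift 2) before deburr(shift 3); weld(shift 1) before bore(shift 2); anneal(shift 1) != finish(shift 5); deburr(shift 3) != cut(shift 4); deburr(shift 3) != finish(shift 5); cut(shift 4) != finish(shift 5); anneal = turn = shift 1; max 3 per shift (cap 3).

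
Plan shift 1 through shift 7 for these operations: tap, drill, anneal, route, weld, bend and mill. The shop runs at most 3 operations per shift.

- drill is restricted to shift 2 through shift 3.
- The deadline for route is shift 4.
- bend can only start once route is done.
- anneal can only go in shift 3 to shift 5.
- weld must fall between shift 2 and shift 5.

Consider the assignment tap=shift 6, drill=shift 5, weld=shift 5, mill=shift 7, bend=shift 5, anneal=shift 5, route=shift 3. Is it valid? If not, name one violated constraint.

The shop runs at most 3 operations per shift — violated.
anneal can only go in shift 3 to shift 5 — holds.
The deadline for route is shift 4 — holds.
bend can only start once route is done — holds.
weld must fall between shift 2 and shift 5 — holds.
drill is restricted to shift 2 through shift 3 — violated.

No. drill is restricted to shift 2 through shift 3 is not satisfied.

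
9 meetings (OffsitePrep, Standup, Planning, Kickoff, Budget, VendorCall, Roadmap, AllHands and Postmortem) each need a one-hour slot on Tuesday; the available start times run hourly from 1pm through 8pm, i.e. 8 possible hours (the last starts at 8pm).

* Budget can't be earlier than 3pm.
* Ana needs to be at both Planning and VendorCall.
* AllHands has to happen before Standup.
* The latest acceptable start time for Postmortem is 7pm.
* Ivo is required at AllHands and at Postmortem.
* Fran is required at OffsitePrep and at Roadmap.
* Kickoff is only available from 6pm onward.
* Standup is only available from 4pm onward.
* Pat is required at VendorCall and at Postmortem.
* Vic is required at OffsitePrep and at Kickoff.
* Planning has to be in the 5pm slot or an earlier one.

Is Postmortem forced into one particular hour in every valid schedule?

No

Postmortem can be 1pm (e.g. Planning -> 1pm; Standup -> 4pm; OffsitePrep -> 1pm; AllHands -> 2pm; Roadmap -> 2pm; VendorCall -> 2pm; Postmortem -> 1pm; Kickoff -> 6pm; Budget -> 3pm) or 2pm (e.g. Roadmap=2pm, OffsitePrep=1pm, VendorCall=3pm, Budget=3pm, Postmortem=2pm, Kickoff=6pm, AllHands=1pm, Planning=1pm, Standup=4pm).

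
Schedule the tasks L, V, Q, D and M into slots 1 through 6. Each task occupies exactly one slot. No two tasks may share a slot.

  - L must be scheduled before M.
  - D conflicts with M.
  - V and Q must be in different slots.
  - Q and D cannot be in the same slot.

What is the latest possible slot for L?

5

Downstream work caps L at 5.
L at 5 is achievable: M -> 6; V -> 1; L -> 5; D -> 3; Q -> 2.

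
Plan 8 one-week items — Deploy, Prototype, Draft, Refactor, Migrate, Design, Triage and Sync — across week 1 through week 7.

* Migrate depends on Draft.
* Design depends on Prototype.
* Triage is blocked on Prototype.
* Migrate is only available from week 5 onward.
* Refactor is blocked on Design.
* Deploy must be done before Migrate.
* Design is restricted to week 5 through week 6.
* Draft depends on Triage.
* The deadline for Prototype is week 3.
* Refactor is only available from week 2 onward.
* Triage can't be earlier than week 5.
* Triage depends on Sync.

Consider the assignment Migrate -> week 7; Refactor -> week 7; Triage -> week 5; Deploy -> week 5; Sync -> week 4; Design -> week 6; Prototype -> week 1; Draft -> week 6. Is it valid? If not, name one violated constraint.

Yes

Migrate is only available from week 5 onward — holds.
Deploy must be done before Migrate — holds.
Draft depends on Triage — holds.
Migrate depends on Draft — holds.
The deadline for Prototype is week 3 — holds.
Triage can't be earlier than week 5 — holds.
Refactor is only available from week 2 onward — holds.
Triage is blocked on Prototype — holds.
Design is restricted to week 5 through week 6 — holds.
Design depends on Prototype — holds.
Refactor is blocked on Design — holds.
Triage depends on Sync — holds.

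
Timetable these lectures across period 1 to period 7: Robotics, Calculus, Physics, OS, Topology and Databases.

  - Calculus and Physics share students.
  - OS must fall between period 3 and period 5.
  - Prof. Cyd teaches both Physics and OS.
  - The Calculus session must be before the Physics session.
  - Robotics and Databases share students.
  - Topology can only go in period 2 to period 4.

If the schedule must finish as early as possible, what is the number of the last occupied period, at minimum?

3

The precedence chain requires at least 2 distinct periods.
OS can't be placed before period 3, so the schedule must run through at least period 3.
3 works (last occupied period: period 3): for example Robotics -> period 1, Calculus -> period 1, OS -> period 3, Databases -> period 2, Topology -> period 2, Physics -> period 2.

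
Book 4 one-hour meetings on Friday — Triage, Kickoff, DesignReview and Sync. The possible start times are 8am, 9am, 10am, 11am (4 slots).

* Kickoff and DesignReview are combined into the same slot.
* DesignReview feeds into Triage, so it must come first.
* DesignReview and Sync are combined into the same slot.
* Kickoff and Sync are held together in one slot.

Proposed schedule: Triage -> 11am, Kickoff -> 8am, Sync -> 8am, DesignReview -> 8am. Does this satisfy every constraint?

Yes, all constraints hold

DesignReview and Sync are combined into the same slot — holds.
DesignReview feeds into Triage, so it must come first — holds.
Kickoff and DesignReview are combined into the same slot — holds.
Kickoff and Sync are held together in one slot — holds.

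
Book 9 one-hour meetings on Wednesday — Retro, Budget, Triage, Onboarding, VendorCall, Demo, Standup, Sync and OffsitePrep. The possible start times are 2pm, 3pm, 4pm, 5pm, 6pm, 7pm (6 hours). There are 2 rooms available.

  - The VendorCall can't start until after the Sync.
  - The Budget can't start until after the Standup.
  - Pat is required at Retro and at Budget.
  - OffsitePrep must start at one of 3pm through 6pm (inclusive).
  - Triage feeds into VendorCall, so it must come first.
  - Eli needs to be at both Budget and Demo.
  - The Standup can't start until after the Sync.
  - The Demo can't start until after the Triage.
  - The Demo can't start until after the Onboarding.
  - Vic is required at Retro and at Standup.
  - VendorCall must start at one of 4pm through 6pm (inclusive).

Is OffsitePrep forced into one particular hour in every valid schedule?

No

OffsitePrep can be 3pm (e.g. Demo -> 4pm; Standup -> 5pm; VendorCall -> 4pm; Retro -> 7pm; OffsitePrep -> 3pm; Sync -> 2pm; Budget -> 6pm; Triage -> 2pm; Onboarding -> 3pm) or 4pm (e.g. Sync -> 3pm; Demo -> 3pm; Retro -> 7pm; Standup -> 5pm; Budget -> 6pm; Onboarding -> 2pm; Triage -> 2pm; OffsitePrep -> 4pm; VendorCall -> 4pm).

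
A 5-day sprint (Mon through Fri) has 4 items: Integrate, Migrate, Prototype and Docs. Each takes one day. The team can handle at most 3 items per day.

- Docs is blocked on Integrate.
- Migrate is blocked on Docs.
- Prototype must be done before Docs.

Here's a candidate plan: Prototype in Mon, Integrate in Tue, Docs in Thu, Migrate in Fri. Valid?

Docs is blocked on Integrate — holds.
Migrate is blocked on Docs — holds.
Prototype must be done before Docs — holds.
The team can handle at most 3 items per day — holds.

Valid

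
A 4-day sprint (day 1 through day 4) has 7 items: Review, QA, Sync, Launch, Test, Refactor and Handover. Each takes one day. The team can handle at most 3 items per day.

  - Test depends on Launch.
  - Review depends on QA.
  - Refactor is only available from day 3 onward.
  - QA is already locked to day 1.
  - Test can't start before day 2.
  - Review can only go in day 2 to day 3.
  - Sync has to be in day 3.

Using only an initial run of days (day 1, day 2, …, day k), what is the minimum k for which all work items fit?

The precedence chain requires at least 2 distinct days.
With at most 3 per day and 7 work items, at least 3 days are needed.
Sync can't be placed before day 3, so the schedule must run through at least day 3.
3 works (last occupied day: day 3): for example Test -> day 2; QA -> day 1; Refactor -> day 3; Launch -> day 1; Handover -> day 1; Sync -> day 3; Review -> day 2.

3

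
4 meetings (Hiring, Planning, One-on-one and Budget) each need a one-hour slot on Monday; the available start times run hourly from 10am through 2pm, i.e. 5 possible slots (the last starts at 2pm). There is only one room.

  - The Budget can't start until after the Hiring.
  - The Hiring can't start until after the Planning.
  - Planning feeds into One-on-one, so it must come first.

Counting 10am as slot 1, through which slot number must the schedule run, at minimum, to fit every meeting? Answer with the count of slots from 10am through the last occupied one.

4

The precedence chain requires at least 3 distinct slots.
With at most 1 per slot and 4 meetings, at least 4 slots are needed.
4 works (last occupied slot: 1pm): for example One-on-one in 12pm; Budget in 1pm; Planning in 10am; Hiring in 11am.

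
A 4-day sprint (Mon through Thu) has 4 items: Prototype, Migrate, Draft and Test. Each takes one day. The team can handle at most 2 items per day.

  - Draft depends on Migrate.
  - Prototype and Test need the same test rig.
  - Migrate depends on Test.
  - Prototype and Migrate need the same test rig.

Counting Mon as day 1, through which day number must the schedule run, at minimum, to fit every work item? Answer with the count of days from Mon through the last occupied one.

The precedence chain requires at least 3 distinct days.
With at most 2 per day and 4 work items, at least 2 days are needed.
3 works (last occupied day: Wed): for example Migrate=Tue; Draft=Wed; Prototype=Wed; Test=Mon.

3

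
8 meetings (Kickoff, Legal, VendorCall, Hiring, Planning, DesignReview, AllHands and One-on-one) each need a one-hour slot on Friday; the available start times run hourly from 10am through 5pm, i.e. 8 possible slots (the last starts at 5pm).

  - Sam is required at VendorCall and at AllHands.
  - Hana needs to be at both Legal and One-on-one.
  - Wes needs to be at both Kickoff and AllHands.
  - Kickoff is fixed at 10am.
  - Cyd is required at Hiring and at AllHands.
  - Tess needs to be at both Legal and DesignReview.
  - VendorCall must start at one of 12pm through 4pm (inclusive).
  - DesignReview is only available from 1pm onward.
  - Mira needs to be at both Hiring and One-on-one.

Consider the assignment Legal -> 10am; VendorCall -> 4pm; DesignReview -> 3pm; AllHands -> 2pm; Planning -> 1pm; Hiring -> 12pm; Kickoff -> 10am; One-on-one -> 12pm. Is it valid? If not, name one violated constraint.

No — it violates: Mira needs to be at both Hiring and One-on-one

Cyd is required at Hiring and at AllHands — holds.
DesignReview is only available from 1pm onward — holds.
Kickoff is fixed at 10am — holds.
Tess needs to be at both Legal and DesignReview — holds.
Mira needs to be at both Hiring and One-on-one — violated.
VendorCall must start at one of 12pm through 4pm (inclusive) — holds.
Sam is required at VendorCall and at AllHands — holds.
Wes needs to be at both Kickoff and AllHands — holds.
Hana needs to be at both Legal and One-on-one — holds.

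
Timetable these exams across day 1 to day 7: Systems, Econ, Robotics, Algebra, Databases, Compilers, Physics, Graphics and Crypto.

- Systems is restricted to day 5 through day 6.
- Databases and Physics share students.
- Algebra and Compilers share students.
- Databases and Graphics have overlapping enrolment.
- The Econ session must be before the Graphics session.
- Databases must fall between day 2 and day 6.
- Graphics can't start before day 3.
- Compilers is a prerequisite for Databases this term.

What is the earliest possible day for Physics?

Physics at day 1 is achievable: Algebra=day 2, Econ=day 1, Systems=day 5, Physics=day 1, Graphics=day 3, Compilers=day 1, Robotics=day 1, Databases=day 2, Crypto=day 1.

day 1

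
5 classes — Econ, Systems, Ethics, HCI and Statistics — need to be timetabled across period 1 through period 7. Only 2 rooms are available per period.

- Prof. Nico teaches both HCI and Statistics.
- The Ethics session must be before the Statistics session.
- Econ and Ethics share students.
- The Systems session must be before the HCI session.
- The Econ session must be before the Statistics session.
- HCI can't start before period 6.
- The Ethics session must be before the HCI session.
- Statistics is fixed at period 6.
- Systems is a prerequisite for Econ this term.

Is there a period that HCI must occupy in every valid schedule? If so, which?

period 7

HCI's window is period 6–period 7.
Statistics is fixed at period 6, and HCI can't share a period with Statistics.
So HCI must be period 7.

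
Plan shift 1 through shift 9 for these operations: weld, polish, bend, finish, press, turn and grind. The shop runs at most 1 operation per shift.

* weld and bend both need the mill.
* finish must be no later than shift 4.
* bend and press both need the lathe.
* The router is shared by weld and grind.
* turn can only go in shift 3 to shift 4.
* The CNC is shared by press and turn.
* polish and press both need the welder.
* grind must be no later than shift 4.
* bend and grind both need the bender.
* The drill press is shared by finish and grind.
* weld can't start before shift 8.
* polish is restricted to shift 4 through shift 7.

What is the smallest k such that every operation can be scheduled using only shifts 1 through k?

With at most 1 per shift and 7 operations, at least 7 shifts are needed.
weld can't be placed before shift 8, so the schedule must run through at least shift 8.
8 works (last occupied shift: shift 8): for example turn -> shift 3, bend -> shift 5, finish -> shift 1, weld -> shift 8, press -> shift 6, polish -> shift 4, grind -> shift 2.

8 shifts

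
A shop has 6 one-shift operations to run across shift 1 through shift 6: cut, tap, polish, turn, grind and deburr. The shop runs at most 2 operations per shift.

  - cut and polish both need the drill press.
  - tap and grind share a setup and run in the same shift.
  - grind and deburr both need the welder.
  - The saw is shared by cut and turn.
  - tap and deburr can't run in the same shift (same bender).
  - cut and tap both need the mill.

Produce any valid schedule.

polish in shift 3; deburr in shift 1; tap in shift 2; grind in shift 2; cut in shift 1; turn in shift 3

Checking: cut(shift 1) != turn(shift 3); cut(shift 1) != tap(shift 2); tap(shift 2) != deburr(shift 1); grind(shift 2) != deburr(shift 1); cut(shift 1) != polish(shift 3); tap = grind = shift 2; max 2 per shift (cap 2).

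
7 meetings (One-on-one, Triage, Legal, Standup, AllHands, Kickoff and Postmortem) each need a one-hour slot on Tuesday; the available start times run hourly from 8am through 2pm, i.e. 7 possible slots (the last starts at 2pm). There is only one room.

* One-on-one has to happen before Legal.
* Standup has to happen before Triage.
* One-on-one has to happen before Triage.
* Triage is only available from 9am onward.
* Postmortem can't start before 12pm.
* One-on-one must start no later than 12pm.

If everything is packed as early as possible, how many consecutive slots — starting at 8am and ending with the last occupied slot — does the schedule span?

The precedence chain requires at least 2 distinct slots.
With at most 1 per slot and 7 meetings, at least 7 slots are needed.
Postmortem can't be placed before 12pm — that is slot 5 counting from 8am — so the schedule must run through at least 5 slots.
7 works (last occupied slot: 2pm): for example Standup=9am, Legal=11am, Triage=10am, Postmortem=12pm, AllHands=1pm, One-on-one=8am, Kickoff=2pm.

7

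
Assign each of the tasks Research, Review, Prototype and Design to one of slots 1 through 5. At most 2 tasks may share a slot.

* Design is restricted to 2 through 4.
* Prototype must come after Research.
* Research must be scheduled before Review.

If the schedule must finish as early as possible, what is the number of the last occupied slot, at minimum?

The precedence chain requires at least 2 distinct slots.
With at most 2 per slot and 4 tasks, at least 2 slots are needed.
Could 2 slots be enough, i.e. nothing placed later than 2? No: Design's window within 2 slots is {2}; Prototype must come after Research (at 1 or later) → {2}; Research must come before Prototype (at 2 or earlier) → {1}; Review must come after Research (at 1 or later) → {2}; that puts Review, Prototype and Design all in 2 — more than 2 per slot.
So 2 slots is not enough.
3 works (last occupied slot: 3): for example Research=1; Prototype=3; Review=2; Design=2.

slot 3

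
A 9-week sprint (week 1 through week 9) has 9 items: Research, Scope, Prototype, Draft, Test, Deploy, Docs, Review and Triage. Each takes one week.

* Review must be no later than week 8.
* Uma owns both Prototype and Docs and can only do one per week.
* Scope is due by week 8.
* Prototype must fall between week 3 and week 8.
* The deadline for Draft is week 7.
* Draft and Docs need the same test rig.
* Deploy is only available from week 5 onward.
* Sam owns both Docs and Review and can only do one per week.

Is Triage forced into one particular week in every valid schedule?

No

Triage can be week 1 (e.g. Draft=week 1; Review=week 1; Test=week 1; Prototype=week 3; Docs=week 2; Research=week 1; Scope=week 1; Triage=week 1; Deploy=week 5) or week 2 (e.g. Scope -> week 1; Deploy -> week 5; Docs -> week 2; Test -> week 1; Review -> week 1; Research -> week 1; Triage -> week 2; Prototype -> week 3; Draft -> week 1).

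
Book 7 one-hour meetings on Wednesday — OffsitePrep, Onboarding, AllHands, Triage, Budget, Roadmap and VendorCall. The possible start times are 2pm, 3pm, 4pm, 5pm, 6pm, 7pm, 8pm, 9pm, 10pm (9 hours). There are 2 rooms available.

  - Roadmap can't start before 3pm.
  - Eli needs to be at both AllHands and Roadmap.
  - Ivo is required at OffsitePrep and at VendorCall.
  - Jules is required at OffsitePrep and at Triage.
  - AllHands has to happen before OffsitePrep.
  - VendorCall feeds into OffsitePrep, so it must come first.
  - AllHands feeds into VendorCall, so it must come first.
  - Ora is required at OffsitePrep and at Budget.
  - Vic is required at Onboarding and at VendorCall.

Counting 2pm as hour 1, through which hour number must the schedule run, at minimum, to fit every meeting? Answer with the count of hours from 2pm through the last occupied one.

4

The precedence chain requires at least 3 distinct hours.
With at most 2 per hour and 7 meetings, at least 4 hours are needed.
4 works (last occupied hour: 5pm): for example VendorCall -> 3pm; Budget -> 5pm; OffsitePrep -> 4pm; Triage -> 5pm; Roadmap -> 3pm; Onboarding -> 2pm; AllHands -> 2pm.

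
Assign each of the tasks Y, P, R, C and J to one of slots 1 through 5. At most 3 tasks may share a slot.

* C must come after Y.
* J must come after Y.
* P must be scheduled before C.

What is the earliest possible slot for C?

2

Precedence pushes C to at least 2.
C at 2 is achievable: R -> 1; C -> 2; P -> 1; J -> 2; Y -> 1.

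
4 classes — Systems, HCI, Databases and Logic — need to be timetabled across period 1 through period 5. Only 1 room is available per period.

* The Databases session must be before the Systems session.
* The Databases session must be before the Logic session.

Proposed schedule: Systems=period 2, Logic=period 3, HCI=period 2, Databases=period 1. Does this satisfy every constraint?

Only 1 room is available per period — violated.
The Databases session must be before the Logic session — holds.
The Databases session must be before the Systems session — holds.

Invalid. Only 1 room is available per period.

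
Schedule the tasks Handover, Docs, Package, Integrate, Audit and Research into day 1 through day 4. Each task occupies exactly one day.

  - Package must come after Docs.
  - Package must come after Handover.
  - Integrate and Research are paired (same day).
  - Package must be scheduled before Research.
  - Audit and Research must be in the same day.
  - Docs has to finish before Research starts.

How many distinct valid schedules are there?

6

Splitting on Handover: it can be day 1 (4), day 2 (2). Listing each branch's schedules as (Docs, Package, Integrate, Audit, Research) by day number:
Handover=day 1: (1,2,3,3,3) (1,2,4,4,4) (1,3,4,4,4) (2,3,4,4,4) — 4.
Handover=day 2: (1,3,4,4,4) (2,3,4,4,4) — 2.
Summing: 4 + 2 = 6.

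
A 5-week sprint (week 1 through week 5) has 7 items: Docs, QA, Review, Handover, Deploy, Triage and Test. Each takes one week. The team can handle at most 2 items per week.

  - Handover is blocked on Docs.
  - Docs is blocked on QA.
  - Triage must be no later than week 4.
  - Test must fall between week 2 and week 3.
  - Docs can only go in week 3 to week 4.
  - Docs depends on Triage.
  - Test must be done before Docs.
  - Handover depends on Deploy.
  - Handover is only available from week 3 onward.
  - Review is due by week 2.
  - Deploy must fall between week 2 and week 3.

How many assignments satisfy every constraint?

Splitting on Docs: it can be week 3 (6), week 4 (27). Listing each branch's schedules as (QA, Review, Handover, Deploy, Triage, Test) by week number:
Docs=week 3: (1,1,4,3,2,2) (1,1,5,3,2,2) (1,2,4,3,1,2) (1,2,5,3,1,2) (2,1,4,3,1,2) (2,1,5,3,1,2) — 6.
Docs=week 4: (1,1,5,2,2,3) (1,1,5,2,3,2) (1,1,5,2,3,3) (1,1,5,3,2,2) (1,1,5,3,2,3) (1,1,5,3,3,2) (1,2,5,2,1,3) (1,2,5,2,3,3) (1,2,5,3,1,2) (1,2,5,3,1,3) (1,2,5,3,2,3) (1,2,5,3,3,2) (2,1,5,2,1,3) (2,1,5,2,3,3) (2,1,5,3,1,2) (2,1,5,3,1,3) (2,1,5,3,2,3) (2,1,5,3,3,2) (2,2,5,3,1,3) (3,1,5,2,1,2) (3,1,5,2,1,3) (3,1,5,2,2,3) (3,1,5,2,3,2) (3,1,5,3,1,2) (3,1,5,3,2,2) (3,2,5,2,1,3) (3,2,5,3,1,2) — 27.
Summing: 6 + 27 = 33.

33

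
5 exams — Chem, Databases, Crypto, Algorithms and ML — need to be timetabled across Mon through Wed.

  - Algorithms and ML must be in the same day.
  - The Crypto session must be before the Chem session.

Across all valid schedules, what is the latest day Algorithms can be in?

Wed

Algorithms at Wed is achievable: Crypto=Mon, Databases=Mon, Algorithms=Wed, ML=Wed, Chem=Tue.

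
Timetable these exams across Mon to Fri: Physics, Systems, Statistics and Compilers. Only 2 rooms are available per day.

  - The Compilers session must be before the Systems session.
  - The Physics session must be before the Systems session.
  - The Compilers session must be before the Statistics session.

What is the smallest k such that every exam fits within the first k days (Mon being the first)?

2

The precedence chain requires at least 2 distinct days.
With at most 2 per day and 4 exams, at least 2 days are needed.
2 works (last occupied day: Tue): for example Physics in Mon, Statistics in Tue, Compilers in Mon, Systems in Tue.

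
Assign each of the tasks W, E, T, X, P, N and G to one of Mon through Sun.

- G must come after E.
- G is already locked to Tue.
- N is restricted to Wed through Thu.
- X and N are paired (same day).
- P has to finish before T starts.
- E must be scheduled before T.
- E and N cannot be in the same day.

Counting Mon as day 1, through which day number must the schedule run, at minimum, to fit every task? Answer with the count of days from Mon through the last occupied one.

3

The precedence chain requires at least 2 distinct days.
N can't be placed before Wed — that is day 3 counting from Mon — so the schedule must run through at least 3 days.
3 works (last occupied day: Wed): for example G=Tue; P=Mon; N=Wed; X=Wed; W=Mon; E=Mon; T=Tue.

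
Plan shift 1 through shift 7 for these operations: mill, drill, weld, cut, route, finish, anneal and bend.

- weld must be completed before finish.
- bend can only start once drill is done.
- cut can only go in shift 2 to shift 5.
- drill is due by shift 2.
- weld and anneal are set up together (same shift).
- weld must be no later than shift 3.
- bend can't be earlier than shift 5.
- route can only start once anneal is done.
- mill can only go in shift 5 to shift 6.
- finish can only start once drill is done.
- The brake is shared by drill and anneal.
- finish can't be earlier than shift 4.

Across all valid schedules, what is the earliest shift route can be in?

Precedence pushes route to at least shift 2.
route at shift 2 is achievable: mill=shift 5, finish=shift 4, cut=shift 2, route=shift 2, drill=shift 2, bend=shift 5, anneal=shift 1, weld=shift 1.

shift 2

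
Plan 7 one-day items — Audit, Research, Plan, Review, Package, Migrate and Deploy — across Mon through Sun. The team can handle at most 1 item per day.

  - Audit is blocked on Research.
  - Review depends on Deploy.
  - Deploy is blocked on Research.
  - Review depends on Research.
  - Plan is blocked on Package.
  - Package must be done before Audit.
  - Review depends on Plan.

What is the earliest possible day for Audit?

Wed

Precedence pushes Audit to at least Tue.
Audit at Wed is achievable: Plan -> Thu; Review -> Sat; Migrate -> Sun; Deploy -> Fri; Package -> Tue; Audit -> Wed; Research -> Mon.
Nothing earlier works — the capacity limit rule out every day before Wed.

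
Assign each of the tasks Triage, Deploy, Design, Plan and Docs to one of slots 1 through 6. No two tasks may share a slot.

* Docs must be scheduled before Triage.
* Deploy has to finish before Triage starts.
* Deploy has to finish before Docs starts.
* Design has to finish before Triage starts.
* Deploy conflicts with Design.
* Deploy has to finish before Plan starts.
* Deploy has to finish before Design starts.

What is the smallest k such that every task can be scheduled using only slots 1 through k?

5

The precedence chain requires at least 3 distinct slots.
With at most 1 per slot and 5 tasks, at least 5 slots are needed.
5 works (last occupied slot: 5): for example Docs -> 3, Plan -> 5, Deploy -> 1, Design -> 2, Triage -> 4.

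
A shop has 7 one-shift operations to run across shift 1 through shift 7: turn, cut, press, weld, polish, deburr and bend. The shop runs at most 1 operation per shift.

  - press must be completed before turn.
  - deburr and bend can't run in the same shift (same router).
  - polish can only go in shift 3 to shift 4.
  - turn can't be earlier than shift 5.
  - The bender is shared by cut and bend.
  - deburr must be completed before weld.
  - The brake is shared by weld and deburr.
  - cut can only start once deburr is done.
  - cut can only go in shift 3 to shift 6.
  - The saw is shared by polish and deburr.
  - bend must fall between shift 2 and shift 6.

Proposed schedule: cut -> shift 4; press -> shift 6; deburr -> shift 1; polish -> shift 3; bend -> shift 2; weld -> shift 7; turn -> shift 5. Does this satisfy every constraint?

deburr and bend can't run in the same shift (same router) — holds.
bend must fall between shift 2 and shift 6 — holds.
press must be completed before turn — violated.
turn can't be earlier than shift 5 — holds.
The bender is shared by cut and bend — holds.
cut can only start once deburr is done — holds.
The brake is shared by weld and deburr — holds.
The shop runs at most 1 operation per shift — holds.
polish can only go in shift 3 to shift 4 — holds.
deburr must be completed before weld — holds.
cut can only go in shift 3 to shift 6 — holds.
The saw is shared by polish and deburr — holds.

No — it violates: press must be completed before turn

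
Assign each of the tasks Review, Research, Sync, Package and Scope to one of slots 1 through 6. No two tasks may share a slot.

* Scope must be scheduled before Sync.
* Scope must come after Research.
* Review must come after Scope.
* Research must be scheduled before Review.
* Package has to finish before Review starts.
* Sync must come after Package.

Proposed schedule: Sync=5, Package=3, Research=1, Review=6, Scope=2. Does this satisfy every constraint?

Package has to finish before Review starts — holds.
Sync must come after Package — holds.
Review must come after Scope — holds.
No two tasks may share a slot — holds.
Scope must come after Research — holds.
Research must be scheduled before Review — holds.
Scope must be scheduled before Sync — holds.

Yes, all constraints hold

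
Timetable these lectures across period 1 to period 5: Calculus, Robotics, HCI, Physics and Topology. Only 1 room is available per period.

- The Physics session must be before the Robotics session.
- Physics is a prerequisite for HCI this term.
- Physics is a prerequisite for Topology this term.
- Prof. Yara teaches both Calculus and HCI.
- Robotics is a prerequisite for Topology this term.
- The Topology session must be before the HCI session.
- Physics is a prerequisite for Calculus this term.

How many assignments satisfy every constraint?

4

Enumerating: Topology=period 3; Physics=period 1; HCI=period 4; Robotics=period 2; Calculus=period 5 | Physics=period 1; Calculus=period 4; Robotics=period 2; HCI=period 5; Topology=period 3 | Calculus -> period 3, Topology -> period 4, Physics -> period 1, Robotics -> period 2, HCI -> period 5 | Calculus -> period 2, Physics -> period 1, Topology -> period 4, Robotics -> period 3, HCI -> period 5.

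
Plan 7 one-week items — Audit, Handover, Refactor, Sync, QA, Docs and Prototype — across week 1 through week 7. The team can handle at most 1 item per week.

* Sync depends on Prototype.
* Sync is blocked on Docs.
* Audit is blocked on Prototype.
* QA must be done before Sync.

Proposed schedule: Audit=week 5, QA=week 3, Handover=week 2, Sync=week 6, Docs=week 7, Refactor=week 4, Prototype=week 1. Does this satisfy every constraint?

No. Sync is blocked on Docs is not satisfied.

QA must be done before Sync — holds.
The team can handle at most 1 item per week — holds.
Audit is blocked on Prototype — holds.
Sync is blocked on Docs — violated.
Sync depends on Prototype — holds.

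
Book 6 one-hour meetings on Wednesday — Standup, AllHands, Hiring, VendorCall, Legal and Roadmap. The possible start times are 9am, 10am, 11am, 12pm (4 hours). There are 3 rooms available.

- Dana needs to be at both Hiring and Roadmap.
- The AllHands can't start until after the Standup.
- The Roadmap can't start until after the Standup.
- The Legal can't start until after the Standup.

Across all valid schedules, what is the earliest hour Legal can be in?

10am

Precedence pushes Legal to at least 10am.
Legal at 10am is achievable: Roadmap=10am; AllHands=10am; Legal=10am; Standup=9am; Hiring=9am; VendorCall=9am.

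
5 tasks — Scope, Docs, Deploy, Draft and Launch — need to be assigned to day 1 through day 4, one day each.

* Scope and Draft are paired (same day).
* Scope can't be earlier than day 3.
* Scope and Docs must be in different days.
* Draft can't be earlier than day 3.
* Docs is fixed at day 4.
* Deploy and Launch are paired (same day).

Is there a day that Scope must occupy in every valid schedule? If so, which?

Scope's window is day 3–day 4.
Docs is fixed at day 4, and Scope can't share a day with Docs.
So Scope must be day 3.

day 3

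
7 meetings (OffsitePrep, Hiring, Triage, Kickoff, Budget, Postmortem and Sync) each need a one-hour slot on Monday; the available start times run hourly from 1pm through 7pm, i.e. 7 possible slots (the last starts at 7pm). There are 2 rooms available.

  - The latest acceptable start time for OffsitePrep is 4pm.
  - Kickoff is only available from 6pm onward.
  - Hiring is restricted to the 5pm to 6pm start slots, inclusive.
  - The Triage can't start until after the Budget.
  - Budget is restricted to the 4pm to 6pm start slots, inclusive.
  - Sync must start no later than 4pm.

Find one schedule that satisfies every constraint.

Postmortem -> 2pm, Kickoff -> 6pm, Budget -> 4pm, Sync -> 1pm, OffsitePrep -> 1pm, Hiring -> 5pm, Triage -> 5pm

Checking: Budget(4pm) before Triage(5pm); Kickoff=6pm in [6pm,7pm]; Sync=1pm in [1pm,4pm]; OffsitePrep=1pm in [1pm,4pm]; Hiring=5pm in [5pm,6pm]; Budget=4pm in [4pm,6pm]; max 2 per slot (cap 2).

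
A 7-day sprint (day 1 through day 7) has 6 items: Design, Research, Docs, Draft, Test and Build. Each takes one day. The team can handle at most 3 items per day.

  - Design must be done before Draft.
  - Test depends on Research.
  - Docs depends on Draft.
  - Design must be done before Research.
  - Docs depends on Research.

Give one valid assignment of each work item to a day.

Draft -> day 2; Design -> day 1; Test -> day 3; Docs -> day 3; Research -> day 2; Build -> day 1

Checking: Draft(day 2) before Docs(day 3); Design(day 1) before Draft(day 2); Research(day 2) before Docs(day 3); Design(day 1) before Research(day 2); Research(day 2) before Test(day 3); max 2 per day (cap 3).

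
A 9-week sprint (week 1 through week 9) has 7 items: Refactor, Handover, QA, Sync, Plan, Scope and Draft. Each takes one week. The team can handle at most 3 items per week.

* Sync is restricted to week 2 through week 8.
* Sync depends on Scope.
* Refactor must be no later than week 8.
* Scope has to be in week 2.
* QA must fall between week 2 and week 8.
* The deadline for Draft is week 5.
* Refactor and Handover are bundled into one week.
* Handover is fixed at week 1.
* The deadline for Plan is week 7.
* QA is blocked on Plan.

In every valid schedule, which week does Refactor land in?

week 1

Refactor's own window allows nothing later than week 8; Refactor must be in the same week as Handover, which can't be after week 1, so Refactor is at most week 1.
So Refactor is pinned to week 1.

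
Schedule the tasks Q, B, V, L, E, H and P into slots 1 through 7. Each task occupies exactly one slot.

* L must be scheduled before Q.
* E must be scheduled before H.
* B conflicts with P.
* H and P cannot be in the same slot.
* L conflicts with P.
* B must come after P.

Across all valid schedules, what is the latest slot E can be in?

Downstream work caps E at 6.
E at 6 is achievable: E=6, Q=2, L=1, B=3, H=7, V=1, P=2.

6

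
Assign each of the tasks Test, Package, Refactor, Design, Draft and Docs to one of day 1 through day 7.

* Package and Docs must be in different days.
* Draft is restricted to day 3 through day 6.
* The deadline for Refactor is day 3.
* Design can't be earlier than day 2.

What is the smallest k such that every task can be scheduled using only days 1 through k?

Draft can't be placed before day 3, so the schedule must run through at least day 3.
3 works (last occupied day: day 3): for example Docs in day 2; Refactor in day 1; Draft in day 3; Test in day 1; Design in day 2; Package in day 1.

3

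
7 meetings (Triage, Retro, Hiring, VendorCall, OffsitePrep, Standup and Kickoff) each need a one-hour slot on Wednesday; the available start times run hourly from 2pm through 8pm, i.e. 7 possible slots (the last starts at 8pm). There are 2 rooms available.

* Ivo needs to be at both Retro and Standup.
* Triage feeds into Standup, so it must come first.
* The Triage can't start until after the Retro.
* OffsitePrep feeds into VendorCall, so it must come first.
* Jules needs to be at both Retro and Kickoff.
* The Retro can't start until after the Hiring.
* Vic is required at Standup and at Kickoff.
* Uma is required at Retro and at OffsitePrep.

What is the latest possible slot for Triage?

Precedence pushes Triage to at least 4pm; downstream work caps Triage at 7pm.
Triage at 7pm is achievable: VendorCall in 3pm, Triage in 7pm, Kickoff in 4pm, OffsitePrep in 2pm, Retro in 3pm, Standup in 8pm, Hiring in 2pm.

7pm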